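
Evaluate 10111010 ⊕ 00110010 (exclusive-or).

XOR: 1 when bits differ
  10111010
^ 00110010
----------
  10001000
Decimal: 186 ^ 50 = 136



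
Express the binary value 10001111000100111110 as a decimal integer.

Sum of powers of 2 for each 1-bit:
2^1 + 2^2 + 2^3 + 2^4 + 2^5 + 2^8 + 2^12 + 2^13 + 2^14 + 2^15 + 2^19
= 2 + 4 + 8 + 16 + 32 + 256 + 4096 + 8192 + 16384 + 32768 + 524288
= 586046



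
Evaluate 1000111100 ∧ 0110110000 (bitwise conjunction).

AND: 1 only when both bits are 1
  1000111100
& 0110110000
------------
  0000110000
Decimal: 572 & 432 = 48



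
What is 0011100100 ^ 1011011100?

XOR: 1 when bits differ
  0011100100
^ 1011011100
------------
  1000111000
Decimal: 228 ^ 732 = 568



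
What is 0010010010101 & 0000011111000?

AND: 1 only when both bits are 1
  0010010010101
& 0000011111000
---------------
  0000010010000
Decimal: 1173 & 248 = 144



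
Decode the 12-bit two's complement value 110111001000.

Binary: 110111001000
Sign bit: 1 (negative)
Invert: 001000110111
Add 1:  001000111000
Magnitude: 001000111000 = 512 + 32 + 16 + 8 = 568
Value: -568



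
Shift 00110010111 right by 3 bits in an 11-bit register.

Original: 00110010111 (decimal 407)
Shift right by 3 positions
Drop the 3 low bits; fill with zeros on the left
Result: 00000110010 (decimal 50)
Equivalent: 407 >> 3 = 407 ÷ 2^3 = 50



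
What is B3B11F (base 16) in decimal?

Expand by place value (powers of 16):
Digit values: B = 11, F = 15
B3B11F = 11 × 16^5 + 3 × 16^4 + 11 × 16^3 + 1 × 16^2 + 1 × 16^1 + 15 × 16^0
= 11 × 1048576 + 3 × 65536 + 11 × 4096 + 1 × 256 + 1 × 16 + 15 × 1
= 11534336 + 196608 + 45056 + 256 + 16 + 15
= 11776287



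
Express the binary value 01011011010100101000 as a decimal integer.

Sum of powers of 2 for each 1-bit:
2^3 + 2^5 + 2^8 + 2^10 + 2^12 + 2^13 + 2^15 + 2^16 + 2^18
= 8 + 32 + 256 + 1024 + 4096 + 8192 + 32768 + 65536 + 262144
= 374056



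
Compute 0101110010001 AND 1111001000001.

AND: 1 only when both bits are 1
  0101110010001
& 1111001000001
---------------
  0101000000001
Decimal: 2961 & 7745 = 2561



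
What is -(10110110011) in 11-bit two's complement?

Original (sign bit 1, negative): 10110110011
Step 1 - Invert all bits: 01001001100
Step 2 - Add 1: 01001001101
Verification: 10110110011 + 01001001101 = 100000000000; discarding the end carry (carry out of the top bit) leaves the 11-bit value 00000000000, as required for x + (-x)



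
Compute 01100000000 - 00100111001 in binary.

Method 1 - Direct subtraction (column by column from the right: bit − bit − borrow-in; if negative, add 2 and borrow 1 from the next column):
borrow: 01111111110
        01100000000
-       00100111001
-------------------
        00111000111

Method 2 - Add two's complement:
Two's complement of 00100111001: invert → 11011000110, add 1 → 11011000111
  01100000000
+ 11011000111
-------------
 100111000111  (end carry out of the top bit = 1)
Discarding the end carry: 00111000111
Decimal check:
  01100000000 = 512 + 256 = 768
  00100111001 = 256 + 32 + 16 + 8 + 1 = 313
  768 - 313 = 455, and 00111000111 = 256 + 128 + 64 + 4 + 2 + 1 = 455 ✓



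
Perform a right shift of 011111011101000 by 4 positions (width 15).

Original: 011111011101000 (decimal 16104)
Shift right by 4 positions
Drop the 4 low bits; fill with zeros on the left
Result: 000001111101110 (decimal 1006)
Equivalent: 16104 >> 4 = 16104 ÷ 2^4 = 1006



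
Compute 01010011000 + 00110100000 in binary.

Add column by column from the right: bit + bit + carry-in; write the sum mod 2, carry 1 when the sum is 2 or 3.
carry:  11100000000
        01010011000
+       00110100000
-------------------
       010000111000
(the carry out of the leftmost column, 0, becomes the leading bit)
Decimal check:
  01010011000 = 512 + 128 + 16 + 8 = 664
  00110100000 = 256 + 128 + 32 = 416
  664 + 416 = 1080, and 010000111000 = 1024 + 32 + 16 + 8 = 1080 ✓



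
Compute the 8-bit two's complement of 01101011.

Original: 01101011
Step 1 - Invert all bits: 10010100
Step 2 - Add 1: 10010101
Verification: 01101011 + 10010101 = 100000000; discarding the end carry (carry out of the top bit) leaves the 8-bit value 00000000, as required for x + (-x)



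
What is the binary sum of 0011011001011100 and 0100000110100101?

Add column by column from the right: bit + bit + carry-in; write the sum mod 2, carry 1 when the sum is 2 or 3.
carry:  0000111111111000
        0011011001011100
+       0100000110100101
------------------------
       00111100000000001
(the carry out of the leftmost column, 0, becomes the leading bit)
Decimal check:
  0011011001011100 = 8192 + 4096 + 1024 + 512 + 64 + 16 + 8 + 4 = 13916
  0100000110100101 = 16384 + 256 + 128 + 32 + 4 + 1 = 16805
  13916 + 16805 = 30721, and 00111100000000001 = 16384 + 8192 + 4096 + 2048 + 1 = 30721 ✓



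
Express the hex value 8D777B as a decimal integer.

Expand by place value (powers of 16):
Digit values: D = 13, B = 11
8D777B = 8 × 16^5 + 13 × 16^4 + 7 × 16^3 + 7 × 16^2 + 7 × 16^1 + 11 × 16^0
= 8 × 1048576 + 13 × 65536 + 7 × 4096 + 7 × 256 + 7 × 16 + 11 × 1
= 8388608 + 851968 + 28672 + 1792 + 112 + 11
= 9271163



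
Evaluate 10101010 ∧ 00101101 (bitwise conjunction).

AND: 1 only when both bits are 1
  10101010
& 00101101
----------
  00101000
Decimal: 170 & 45 = 40



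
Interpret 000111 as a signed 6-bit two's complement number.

Binary: 000111
Sign bit: 0 (non-negative)
Read directly as an unsigned value:
000111 = 4 + 2 + 1 = 7
Value: 7



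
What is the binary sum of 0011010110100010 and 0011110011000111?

Add column by column from the right: bit + bit + carry-in; write the sum mod 2, carry 1 when the sum is 2 or 3.
carry:  0111101100001100
        0011010110100010
+       0011110011000111
------------------------
       00111001001101001
(the carry out of the leftmost column, 0, becomes the leading bit)
Decimal check:
  0011010110100010 = 8192 + 4096 + 1024 + 256 + 128 + 32 + 2 = 13730
  0011110011000111 = 8192 + 4096 + 2048 + 1024 + 128 + 64 + 4 + 2 + 1 = 15559
  13730 + 15559 = 29289, and 00111001001101001 = 16384 + 8192 + 4096 + 512 + 64 + 32 + 8 + 1 = 29289 ✓



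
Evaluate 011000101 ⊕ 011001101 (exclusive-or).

XOR: 1 when bits differ
  011000101
^ 011001101
-----------
  000001000
Decimal: 197 ^ 205 = 8



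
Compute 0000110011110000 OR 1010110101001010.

OR: 1 when either bit is 1
  0000110011110000
| 1010110101001010
------------------
  1010110111111010
Decimal: 3312 | 44362 = 44538



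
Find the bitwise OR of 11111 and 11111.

OR: 1 when either bit is 1
  11111
| 11111
-------
  11111
Decimal: 31 | 31 = 31



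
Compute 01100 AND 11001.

AND: 1 only when both bits are 1
  01100
& 11001
-------
  01000
Decimal: 12 & 25 = 8



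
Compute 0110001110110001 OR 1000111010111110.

OR: 1 when either bit is 1
  0110001110110001
| 1000111010111110
------------------
  1110111110111111
Decimal: 25521 | 36542 = 61375



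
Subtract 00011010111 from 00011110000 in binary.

Method 1 - Direct subtraction (column by column from the right: bit − bit − borrow-in; if negative, add 2 and borrow 1 from the next column):
borrow: 00000111110
        00011110000
-       00011010111
-------------------
        00000011001

Method 2 - Add two's complement:
Two's complement of 00011010111: invert → 11100101000, add 1 → 11100101001
  00011110000
+ 11100101001
-------------
 100000011001  (end carry out of the top bit = 1)
Discarding the end carry: 00000011001
Decimal check:
  00011110000 = 128 + 64 + 32 + 16 = 240
  00011010111 = 128 + 64 + 16 + 4 + 2 + 1 = 215
  240 - 215 = 25, and 00000011001 = 16 + 8 + 1 = 25 ✓



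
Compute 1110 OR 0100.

OR: 1 when either bit is 1
  1110
| 0100
------
  1110
Decimal: 14 | 4 = 14



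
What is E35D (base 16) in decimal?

Expand by place value (powers of 16):
Digit values: E = 14, D = 13
E35D = 14 × 16^3 + 3 × 16^2 + 5 × 16^1 + 13 × 16^0
= 14 × 4096 + 3 × 256 + 5 × 16 + 13 × 1
= 57344 + 768 + 80 + 13
= 58205



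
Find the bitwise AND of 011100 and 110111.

AND: 1 only when both bits are 1
  011100
& 110111
--------
  010100
Decimal: 28 & 55 = 20



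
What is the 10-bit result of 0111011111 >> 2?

Original: 0111011111 (decimal 479)
Shift right by 2 positions
Drop the 2 low bits; fill with zeros on the left
Result: 0001110111 (decimal 119)
Equivalent: 479 >> 2 = 479 ÷ 2^2 = 119



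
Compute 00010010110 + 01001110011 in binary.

Add column by column from the right: bit + bit + carry-in; write the sum mod 2, carry 1 when the sum is 2 or 3.
carry:  00111101100
        00010010110
+       01001110011
-------------------
       001100001001
(the carry out of the leftmost column, 0, becomes the leading bit)
Decimal check:
  00010010110 = 128 + 16 + 4 + 2 = 150
  01001110011 = 512 + 64 + 32 + 16 + 2 + 1 = 627
  150 + 627 = 777, and 001100001001 = 512 + 256 + 8 + 1 = 777 ✓



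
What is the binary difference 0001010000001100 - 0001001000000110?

Method 1 - Direct subtraction (column by column from the right: bit − bit − borrow-in; if negative, add 2 and borrow 1 from the next column):
borrow: 0000010000001100
        0001010000001100
-       0001001000000110
------------------------
        0000001000000110

Method 2 - Add two's complement:
Two's complement of 0001001000000110: invert → 1110110111111001, add 1 → 1110110111111010
  0001010000001100
+ 1110110111111010
------------------
 10000001000000110  (end carry out of the top bit = 1)
Discarding the end carry: 0000001000000110
Decimal check:
  0001010000001100 = 4096 + 1024 + 8 + 4 = 5132
  0001001000000110 = 4096 + 512 + 4 + 2 = 4614
  5132 - 4614 = 518, and 0000001000000110 = 512 + 4 + 2 = 518 ✓



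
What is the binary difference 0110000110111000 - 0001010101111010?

Method 1 - Direct subtraction (column by column from the right: bit − bit − borrow-in; if negative, add 2 and borrow 1 from the next column):
borrow: 0011100011111100
        0110000110111000
-       0001010101111010
------------------------
        0100110000111110

Method 2 - Add two's complement:
Two's complement of 0001010101111010: invert → 1110101010000101, add 1 → 1110101010000110
  0110000110111000
+ 1110101010000110
------------------
 10100110000111110  (end carry out of the top bit = 1)
Discarding the end carry: 0100110000111110
Decimal check:
  0110000110111000 = 16384 + 8192 + 256 + 128 + 32 + 16 + 8 = 25016
  0001010101111010 = 4096 + 1024 + 256 + 64 + 32 + 16 + 8 + 2 = 5498
  25016 - 5498 = 19518, and 0100110000111110 = 16384 + 2048 + 1024 + 32 + 16 + 8 + 4 + 2 = 19518 ✓



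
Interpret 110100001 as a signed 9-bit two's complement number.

Binary: 110100001
Sign bit: 1 (negative)
Invert: 001011110
Add 1:  001011111
Magnitude: 001011111 = 64 + 16 + 8 + 4 + 2 + 1 = 95
Value: -95



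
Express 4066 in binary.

Using repeated division by 2:
4066 ÷ 2 = 2033 remainder 0
2033 ÷ 2 = 1016 remainder 1
1016 ÷ 2 = 508 remainder 0
508 ÷ 2 = 254 remainder 0
254 ÷ 2 = 127 remainder 0
127 ÷ 2 = 63 remainder 1
63 ÷ 2 = 31 remainder 1
31 ÷ 2 = 15 remainder 1
15 ÷ 2 = 7 remainder 1
7 ÷ 2 = 3 remainder 1
3 ÷ 2 = 1 remainder 1
1 ÷ 2 = 0 remainder 1
Reading remainders bottom to top: 111111100010



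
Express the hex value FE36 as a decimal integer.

Expand by place value (powers of 16):
Digit values: F = 15, E = 14
FE36 = 15 × 16^3 + 14 × 16^2 + 3 × 16^1 + 6 × 16^0
= 15 × 4096 + 14 × 256 + 3 × 16 + 6 × 1
= 61440 + 3584 + 48 + 6
= 65078



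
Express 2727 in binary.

Using repeated division by 2:
2727 ÷ 2 = 1363 remainder 1
1363 ÷ 2 = 681 remainder 1
681 ÷ 2 = 340 remainder 1
340 ÷ 2 = 170 remainder 0
170 ÷ 2 = 85 remainder 0
85 ÷ 2 = 42 remainder 1
42 ÷ 2 = 21 remainder 0
21 ÷ 2 = 10 remainder 1
10 ÷ 2 = 5 remainder 0
5 ÷ 2 = 2 remainder 1
2 ÷ 2 = 1 remainder 0
1 ÷ 2 = 0 remainder 1
Reading remainders bottom to top: 101010100111



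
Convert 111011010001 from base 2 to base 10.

Sum of powers of 2 for each 1-bit:
2^0 + 2^4 + 2^6 + 2^7 + 2^9 + 2^10 + 2^11
= 1 + 16 + 64 + 128 + 512 + 1024 + 2048
= 3793



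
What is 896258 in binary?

Using repeated division by 2:
896258 ÷ 2 = 448129 remainder 0
448129 ÷ 2 = 224064 remainder 1
224064 ÷ 2 = 112032 remainder 0
112032 ÷ 2 = 56016 remainder 0
56016 ÷ 2 = 28008 remainder 0
28008 ÷ 2 = 14004 remainder 0
14004 ÷ 2 = 7002 remainder 0
7002 ÷ 2 = 3501 remainder 0
3501 ÷ 2 = 1750 remainder 1
1750 ÷ 2 = 875 remainder 0
875 ÷ 2 = 437 remainder 1
437 ÷ 2 = 218 remainder 1
218 ÷ 2 = 109 remainder 0
109 ÷ 2 = 54 remainder 1
54 ÷ 2 = 27 remainder 0
27 ÷ 2 = 13 remainder 1
13 ÷ 2 = 6 remainder 1
6 ÷ 2 = 3 remainder 0
3 ÷ 2 = 1 remainder 1
1 ÷ 2 = 0 remainder 1
Reading remainders bottom to top: 11011010110100000010



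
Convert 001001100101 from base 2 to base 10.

Sum of powers of 2 for each 1-bit:
2^0 + 2^2 + 2^5 + 2^6 + 2^9
= 1 + 4 + 32 + 64 + 512
= 613



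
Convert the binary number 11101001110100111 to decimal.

Sum of powers of 2 for each 1-bit:
2^0 + 2^1 + 2^2 + 2^5 + 2^7 + 2^8 + 2^9 + 2^12 + 2^14 + 2^15 + 2^16
= 1 + 2 + 4 + 32 + 128 + 256 + 512 + 4096 + 16384 + 32768 + 65536
= 119719



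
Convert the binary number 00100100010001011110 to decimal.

Sum of powers of 2 for each 1-bit:
2^1 + 2^2 + 2^3 + 2^4 + 2^6 + 2^10 + 2^14 + 2^17
= 2 + 4 + 8 + 16 + 64 + 1024 + 16384 + 131072
= 148574



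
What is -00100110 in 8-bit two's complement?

Original: 00100110
Step 1 - Invert all bits: 11011001
Step 2 - Add 1: 11011010
Verification: 00100110 + 11011010 = 100000000; discarding the end carry (carry out of the top bit) leaves the 8-bit value 00000000, as required for x + (-x)



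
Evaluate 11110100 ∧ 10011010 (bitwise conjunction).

AND: 1 only when both bits are 1
  11110100
& 10011010
----------
  10010000
Decimal: 244 & 154 = 144



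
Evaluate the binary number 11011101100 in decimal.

Sum of powers of 2 for each 1-bit:
2^2 + 2^3 + 2^5 + 2^6 + 2^7 + 2^9 + 2^10
= 4 + 8 + 32 + 64 + 128 + 512 + 1024
= 1772



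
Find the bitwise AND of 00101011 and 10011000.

AND: 1 only when both bits are 1
  00101011
& 10011000
----------
  00001000
Decimal: 43 & 152 = 8



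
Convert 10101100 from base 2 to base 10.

Sum of powers of 2 for each 1-bit:
2^2 + 2^3 + 2^5 + 2^7
= 4 + 8 + 32 + 128
= 172



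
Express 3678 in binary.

Using repeated division by 2:
3678 ÷ 2 = 1839 remainder 0
1839 ÷ 2 = 919 remainder 1
919 ÷ 2 = 459 remainder 1
459 ÷ 2 = 229 remainder 1
229 ÷ 2 = 114 remainder 1
114 ÷ 2 = 57 remainder 0
57 ÷ 2 = 28 remainder 1
28 ÷ 2 = 14 remainder 0
14 ÷ 2 = 7 remainder 0
7 ÷ 2 = 3 remainder 1
3 ÷ 2 = 1 remainder 1
1 ÷ 2 = 0 remainder 1
Reading remainders bottom to top: 111001011110



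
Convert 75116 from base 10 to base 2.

Using repeated division by 2:
75116 ÷ 2 = 37558 remainder 0
37558 ÷ 2 = 18779 remainder 0
18779 ÷ 2 = 9389 remainder 1
9389 ÷ 2 = 4694 remainder 1
4694 ÷ 2 = 2347 remainder 0
2347 ÷ 2 = 1173 remainder 1
1173 ÷ 2 = 586 remainder 1
586 ÷ 2 = 293 remainder 0
293 ÷ 2 = 146 remainder 1
146 ÷ 2 = 73 remainder 0
73 ÷ 2 = 36 remainder 1
36 ÷ 2 = 18 remainder 0
18 ÷ 2 = 9 remainder 0
9 ÷ 2 = 4 remainder 1
4 ÷ 2 = 2 remainder 0
2 ÷ 2 = 1 remainder 0
1 ÷ 2 = 0 remainder 1
Reading remainders bottom to top: 10010010101101100



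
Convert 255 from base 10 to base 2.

Using repeated division by 2:
255 ÷ 2 = 127 remainder 1
127 ÷ 2 = 63 remainder 1
63 ÷ 2 = 31 remainder 1
31 ÷ 2 = 15 remainder 1
15 ÷ 2 = 7 remainder 1
7 ÷ 2 = 3 remainder 1
3 ÷ 2 = 1 remainder 1
1 ÷ 2 = 0 remainder 1
Reading remainders bottom to top: 11111111



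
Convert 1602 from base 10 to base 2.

Using repeated division by 2:
1602 ÷ 2 = 801 remainder 0
801 ÷ 2 = 400 remainder 1
400 ÷ 2 = 200 remainder 0
200 ÷ 2 = 100 remainder 0
100 ÷ 2 = 50 remainder 0
50 ÷ 2 = 25 remainder 0
25 ÷ 2 = 12 remainder 1
12 ÷ 2 = 6 remainder 0
6 ÷ 2 = 3 remainder 0
3 ÷ 2 = 1 remainder 1
1 ÷ 2 = 0 remainder 1
Reading remainders bottom to top: 11001000010



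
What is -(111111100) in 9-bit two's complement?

Original (sign bit 1, negative): 111111100
Step 1 - Invert all bits: 000000011
Step 2 - Add 1: 000000100
Verification: 111111100 + 000000100 = 1000000000; discarding the end carry (carry out of the top bit) leaves the 9-bit value 000000000, as required for x + (-x)



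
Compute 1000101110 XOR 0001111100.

XOR: 1 when bits differ
  1000101110
^ 0001111100
------------
  1001010010
Decimal: 558 ^ 124 = 594



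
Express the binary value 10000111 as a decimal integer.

Sum of powers of 2 for each 1-bit:
2^0 + 2^1 + 2^2 + 2^7
= 1 + 2 + 4 + 128
= 135



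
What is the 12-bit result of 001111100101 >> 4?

Original: 001111100101 (decimal 997)
Shift right by 4 positions
Drop the 4 low bits; fill with zeros on the left
Result: 000000111110 (decimal 62)
Equivalent: 997 >> 4 = 997 ÷ 2^4 = 62



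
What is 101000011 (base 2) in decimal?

Sum of powers of 2 for each 1-bit:
2^0 + 2^1 + 2^6 + 2^8
= 1 + 2 + 64 + 256
= 323



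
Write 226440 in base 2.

Using repeated division by 2:
226440 ÷ 2 = 113220 remainder 0
113220 ÷ 2 = 56610 remainder 0
56610 ÷ 2 = 28305 remainder 0
28305 ÷ 2 = 14152 remainder 1
14152 ÷ 2 = 7076 remainder 0
7076 ÷ 2 = 3538 remainder 0
3538 ÷ 2 = 1769 remainder 0
1769 ÷ 2 = 884 remainder 1
884 ÷ 2 = 442 remainder 0
442 ÷ 2 = 221 remainder 0
221 ÷ 2 = 110 remainder 1
110 ÷ 2 = 55 remainder 0
55 ÷ 2 = 27 remainder 1
27 ÷ 2 = 13 remainder 1
13 ÷ 2 = 6 remainder 1
6 ÷ 2 = 3 remainder 0
3 ÷ 2 = 1 remainder 1
1 ÷ 2 = 0 remainder 1
Reading remainders bottom to top: 110111010010001000



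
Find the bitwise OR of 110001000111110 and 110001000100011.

OR: 1 when either bit is 1
  110001000111110
| 110001000100011
-----------------
  110001000111111
Decimal: 25150 | 25123 = 25151



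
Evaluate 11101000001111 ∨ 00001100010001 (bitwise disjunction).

OR: 1 when either bit is 1
  11101000001111
| 00001100010001
----------------
  11101100011111
Decimal: 14863 | 785 = 15135



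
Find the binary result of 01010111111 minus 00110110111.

Method 1 - Direct subtraction (column by column from the right: bit − bit − borrow-in; if negative, add 2 and borrow 1 from the next column):
borrow: 01000000000
        01010111111
-       00110110111
-------------------
        00100001000

Method 2 - Add two's complement:
Two's complement of 00110110111: invert → 11001001000, add 1 → 11001001001
  01010111111
+ 11001001001
-------------
 100100001000  (end carry out of the top bit = 1)
Discarding the end carry: 00100001000
Decimal check:
  01010111111 = 512 + 128 + 32 + 16 + 8 + 4 + 2 + 1 = 703
  00110110111 = 256 + 128 + 32 + 16 + 4 + 2 + 1 = 439
  703 - 439 = 264, and 00100001000 = 256 + 8 = 264 ✓



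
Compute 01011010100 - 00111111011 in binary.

Method 1 - Direct subtraction (column by column from the right: bit − bit − borrow-in; if negative, add 2 and borrow 1 from the next column):
borrow: 01111110110
        01011010100
-       00111111011
-------------------
        00011011001

Method 2 - Add two's complement:
Two's complement of 00111111011: invert → 11000000100, add 1 → 11000000101
  01011010100
+ 11000000101
-------------
 100011011001  (end carry out of the top bit = 1)
Discarding the end carry: 00011011001
Decimal check:
  01011010100 = 512 + 128 + 64 + 16 + 4 = 724
  00111111011 = 256 + 128 + 64 + 32 + 16 + 8 + 2 + 1 = 507
  724 - 507 = 217, and 00011011001 = 128 + 64 + 16 + 8 + 1 = 217 ✓



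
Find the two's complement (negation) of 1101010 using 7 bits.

Original (sign bit 1, negative): 1101010
Step 1 - Invert all bits: 0010101
Step 2 - Add 1: 0010110
Verification: 1101010 + 0010110 = 10000000; discarding the end carry (carry out of the top bit) leaves the 7-bit value 0000000, as required for x + (-x)



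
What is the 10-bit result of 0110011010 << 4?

Original: 0110011010 (decimal 410)
Shift left by 4 positions
Append 4 zeros on the right and drop the 4 high bits that overflow the 10-bit width
Result: 0110100000 (decimal 416)
Equivalent: 410 << 4 = 410 × 2^4 = 6560, truncated to 10 bits = 416



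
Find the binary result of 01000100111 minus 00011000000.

Method 1 - Direct subtraction (column by column from the right: bit − bit − borrow-in; if negative, add 2 and borrow 1 from the next column):
borrow: 01110000000
        01000100111
-       00011000000
-------------------
        00101100111

Method 2 - Add two's complement:
Two's complement of 00011000000: invert → 11100111111, add 1 → 11101000000
  01000100111
+ 11101000000
-------------
 100101100111  (end carry out of the top bit = 1)
Discarding the end carry: 00101100111
Decimal check:
  01000100111 = 512 + 32 + 4 + 2 + 1 = 551
  00011000000 = 128 + 64 = 192
  551 - 192 = 359, and 00101100111 = 256 + 64 + 32 + 4 + 2 + 1 = 359 ✓



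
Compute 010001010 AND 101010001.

AND: 1 only when both bits are 1
  010001010
& 101010001
-----------
  000000000
Decimal: 138 & 337 = 0



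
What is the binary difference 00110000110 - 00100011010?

Method 1 - Direct subtraction (column by column from the right: bit − bit − borrow-in; if negative, add 2 and borrow 1 from the next column):
borrow: 00011110000
        00110000110
-       00100011010
-------------------
        00001101100

Method 2 - Add two's complement:
Two's complement of 00100011010: invert → 11011100101, add 1 → 11011100110
  00110000110
+ 11011100110
-------------
 100001101100  (end carry out of the top bit = 1)
Discarding the end carry: 00001101100
Decimal check:
  00110000110 = 256 + 128 + 4 + 2 = 390
  00100011010 = 256 + 16 + 8 + 2 = 282
  390 - 282 = 108, and 00001101100 = 64 + 32 + 8 + 4 = 108 ✓



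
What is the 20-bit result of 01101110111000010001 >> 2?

Original: 01101110111000010001 (decimal 454161)
Shift right by 2 positions
Drop the 2 low bits; fill with zeros on the left
Result: 00011011101110000100 (decimal 113540)
Equivalent: 454161 >> 2 = 454161 ÷ 2^2 = 113540



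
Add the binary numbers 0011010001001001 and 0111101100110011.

Add column by column from the right: bit + bit + carry-in; write the sum mod 2, carry 1 when the sum is 2 or 3.
carry:  1110000000000110
        0011010001001001
+       0111101100110011
------------------------
       01010111101111100
(the carry out of the leftmost column, 0, becomes the leading bit)
Decimal check:
  0011010001001001 = 8192 + 4096 + 1024 + 64 + 8 + 1 = 13385
  0111101100110011 = 16384 + 8192 + 4096 + 2048 + 512 + 256 + 32 + 16 + 2 + 1 = 31539
  13385 + 31539 = 44924, and 01010111101111100 = 32768 + 8192 + 2048 + 1024 + 512 + 256 + 64 + 32 + 16 + 8 + 4 = 44924 ✓



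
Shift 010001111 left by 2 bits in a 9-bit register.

Original: 010001111 (decimal 143)
Shift left by 2 positions
Append 2 zeros on the right and drop the 2 high bits that overflow the 9-bit width
Result: 000111100 (decimal 60)
Equivalent: 143 << 2 = 143 × 2^2 = 572, truncated to 9 bits = 60



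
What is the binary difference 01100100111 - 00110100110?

Method 1 - Direct subtraction (column by column from the right: bit − bit − borrow-in; if negative, add 2 and borrow 1 from the next column):
borrow: 01100000000
        01100100111
-       00110100110
-------------------
        00110000001

Method 2 - Add two's complement:
Two's complement of 00110100110: invert → 11001011001, add 1 → 11001011010
  01100100111
+ 11001011010
-------------
 100110000001  (end carry out of the top bit = 1)
Discarding the end carry: 00110000001
Decimal check:
  01100100111 = 512 + 256 + 32 + 4 + 2 + 1 = 807
  00110100110 = 256 + 128 + 32 + 4 + 2 = 422
  807 - 422 = 385, and 00110000001 = 256 + 128 + 1 = 385 ✓



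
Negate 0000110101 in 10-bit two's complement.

Original: 0000110101
Step 1 - Invert all bits: 1111001010
Step 2 - Add 1: 1111001011
Verification: 0000110101 + 1111001011 = 10000000000; discarding the end carry (carry out of the top bit) leaves the 10-bit value 0000000000, as required for x + (-x)



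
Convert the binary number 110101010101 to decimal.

Sum of powers of 2 for each 1-bit:
2^0 + 2^2 + 2^4 + 2^6 + 2^8 + 2^10 + 2^11
= 1 + 4 + 16 + 64 + 256 + 1024 + 2048
= 3413



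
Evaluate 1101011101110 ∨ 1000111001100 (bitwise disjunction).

OR: 1 when either bit is 1
  1101011101110
| 1000111001100
---------------
  1101111101110
Decimal: 6894 | 4556 = 7150



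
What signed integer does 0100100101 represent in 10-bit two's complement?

Binary: 0100100101
Sign bit: 0 (non-negative)
Read directly as an unsigned value:
0100100101 = 256 + 32 + 4 + 1 = 293
Value: 293



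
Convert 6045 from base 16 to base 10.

Expand by place value (powers of 16):
6045 = 6 × 16^3 + 0 × 16^2 + 4 × 16^1 + 5 × 16^0
= 6 × 4096 + 0 × 256 + 4 × 16 + 5 × 1
= 24576 + 0 + 64 + 5
= 24645



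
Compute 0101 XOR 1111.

XOR: 1 when bits differ
  0101
^ 1111
------
  1010
Decimal: 5 ^ 15 = 10



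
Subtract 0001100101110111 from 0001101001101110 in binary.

Method 1 - Direct subtraction (column by column from the right: bit − bit − borrow-in; if negative, add 2 and borrow 1 from the next column):
borrow: 0000001111101110
        0001101001101110
-       0001100101110111
------------------------
        0000000011110111

Method 2 - Add two's complement:
Two's complement of 0001100101110111: invert → 1110011010001000, add 1 → 1110011010001001
  0001101001101110
+ 1110011010001001
------------------
 10000000011110111  (end carry out of the top bit = 1)
Discarding the end carry: 0000000011110111
Decimal check:
  0001101001101110 = 4096 + 2048 + 512 + 64 + 32 + 8 + 4 + 2 = 6766
  0001100101110111 = 4096 + 2048 + 256 + 64 + 32 + 16 + 4 + 2 + 1 = 6519
  6766 - 6519 = 247, and 0000000011110111 = 128 + 64 + 32 + 16 + 4 + 2 + 1 = 247 ✓



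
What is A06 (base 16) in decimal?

Expand by place value (powers of 16):
Digit values: A = 10
A06 = 10 × 16^2 + 0 × 16^1 + 6 × 16^0
= 10 × 256 + 0 × 16 + 6 × 1
= 2560 + 0 + 6
= 2566



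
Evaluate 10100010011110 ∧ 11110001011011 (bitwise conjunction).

AND: 1 only when both bits are 1
  10100010011110
& 11110001011011
----------------
  10100000011010
Decimal: 10398 & 15451 = 10266



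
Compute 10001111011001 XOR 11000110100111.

XOR: 1 when bits differ
  10001111011001
^ 11000110100111
----------------
  01001001111110
Decimal: 9177 ^ 12711 = 4734



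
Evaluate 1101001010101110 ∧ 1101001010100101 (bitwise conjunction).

AND: 1 only when both bits are 1
  1101001010101110
& 1101001010100101
------------------
  1101001010100100
Decimal: 53934 & 53925 = 53924



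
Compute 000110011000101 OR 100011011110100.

OR: 1 when either bit is 1
  000110011000101
| 100011011110100
-----------------
  100111011110101
Decimal: 3269 | 18164 = 20213



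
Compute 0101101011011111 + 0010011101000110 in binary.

Add column by column from the right: bit + bit + carry-in; write the sum mod 2, carry 1 when the sum is 2 or 3.
carry:  1111111110111100
        0101101011011111
+       0010011101000110
------------------------
       01000001000100101
(the carry out of the leftmost column, 0, becomes the leading bit)
Decimal check:
  0101101011011111 = 16384 + 4096 + 2048 + 512 + 128 + 64 + 16 + 8 + 4 + 2 + 1 = 23263
  0010011101000110 = 8192 + 1024 + 512 + 256 + 64 + 4 + 2 = 10054
  23263 + 10054 = 33317, and 01000001000100101 = 32768 + 512 + 32 + 4 + 1 = 33317 ✓



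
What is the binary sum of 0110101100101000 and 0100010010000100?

Add column by column from the right: bit + bit + carry-in; write the sum mod 2, carry 1 when the sum is 2 or 3.
carry:  1000000000000000
        0110101100101000
+       0100010010000100
------------------------
       01010111110101100
(the carry out of the leftmost column, 0, becomes the leading bit)
Decimal check:
  0110101100101000 = 16384 + 8192 + 2048 + 512 + 256 + 32 + 8 = 27432
  0100010010000100 = 16384 + 1024 + 128 + 4 = 17540
  27432 + 17540 = 44972, and 01010111110101100 = 32768 + 8192 + 2048 + 1024 + 512 + 256 + 128 + 32 + 8 + 4 = 44972 ✓



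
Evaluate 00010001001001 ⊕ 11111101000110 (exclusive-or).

XOR: 1 when bits differ
  00010001001001
^ 11111101000110
----------------
  11101100001111
Decimal: 1097 ^ 16198 = 15119



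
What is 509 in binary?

Using repeated division by 2:
509 ÷ 2 = 254 remainder 1
254 ÷ 2 = 127 remainder 0
127 ÷ 2 = 63 remainder 1
63 ÷ 2 = 31 remainder 1
31 ÷ 2 = 15 remainder 1
15 ÷ 2 = 7 remainder 1
7 ÷ 2 = 3 remainder 1
3 ÷ 2 = 1 remainder 1
1 ÷ 2 = 0 remainder 1
Reading remainders bottom to top: 111111101



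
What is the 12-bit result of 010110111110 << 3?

Original: 010110111110 (decimal 1470)
Shift left by 3 positions
Append 3 zeros on the right and drop the 3 high bits that overflow the 12-bit width
Result: 110111110000 (decimal 3568)
Equivalent: 1470 << 3 = 1470 × 2^3 = 11760, truncated to 12 bits = 3568



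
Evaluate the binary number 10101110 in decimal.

Sum of powers of 2 for each 1-bit:
2^1 + 2^2 + 2^3 + 2^5 + 2^7
= 2 + 4 + 8 + 32 + 128
= 174



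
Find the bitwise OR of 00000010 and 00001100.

OR: 1 when either bit is 1
  00000010
| 00001100
----------
  00001110
Decimal: 2 | 12 = 14



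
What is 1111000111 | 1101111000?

OR: 1 when either bit is 1
  1111000111
| 1101111000
------------
  1111111111
Decimal: 967 | 888 = 1023



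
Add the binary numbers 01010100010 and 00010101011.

Add column by column from the right: bit + bit + carry-in; write the sum mod 2, carry 1 when the sum is 2 or 3.
carry:  00101000100
        01010100010
+       00010101011
-------------------
       001101001101
(the carry out of the leftmost column, 0, becomes the leading bit)
Decimal check:
  01010100010 = 512 + 128 + 32 + 2 = 674
  00010101011 = 128 + 32 + 8 + 2 + 1 = 171
  674 + 171 = 845, and 001101001101 = 512 + 256 + 64 + 8 + 4 + 1 = 845 ✓



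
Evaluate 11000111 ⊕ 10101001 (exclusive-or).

XOR: 1 when bits differ
  11000111
^ 10101001
----------
  01101110
Decimal: 199 ^ 169 = 110



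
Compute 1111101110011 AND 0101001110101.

AND: 1 only when both bits are 1
  1111101110011
& 0101001110101
---------------
  0101001110001
Decimal: 8051 & 2677 = 2673



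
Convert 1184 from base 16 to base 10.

Expand by place value (powers of 16):
1184 = 1 × 16^3 + 1 × 16^2 + 8 × 16^1 + 4 × 16^0
= 1 × 4096 + 1 × 256 + 8 × 16 + 4 × 1
= 4096 + 256 + 128 + 4
= 4484



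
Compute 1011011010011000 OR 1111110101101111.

OR: 1 when either bit is 1
  1011011010011000
| 1111110101101111
------------------
  1111111111111111
Decimal: 46744 | 64879 = 65535



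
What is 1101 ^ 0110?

XOR: 1 when bits differ
  1101
^ 0110
------
  1011
Decimal: 13 ^ 6 = 11



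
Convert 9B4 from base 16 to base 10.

Expand by place value (powers of 16):
Digit values: B = 11
9B4 = 9 × 16^2 + 11 × 16^1 + 4 × 16^0
= 9 × 256 + 11 × 16 + 4 × 1
= 2304 + 176 + 4
= 2484



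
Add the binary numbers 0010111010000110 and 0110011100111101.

Add column by column from the right: bit + bit + carry-in; write the sum mod 2, carry 1 when the sum is 2 or 3.
carry:  1101110001111000
        0010111010000110
+       0110011100111101
------------------------
       01001010111000011
(the carry out of the leftmost column, 0, becomes the leading bit)
Decimal check:
  0010111010000110 = 8192 + 2048 + 1024 + 512 + 128 + 4 + 2 = 11910
  0110011100111101 = 16384 + 8192 + 1024 + 512 + 256 + 32 + 16 + 8 + 4 + 1 = 26429
  11910 + 26429 = 38339, and 01001010111000011 = 32768 + 4096 + 1024 + 256 + 128 + 64 + 2 + 1 = 38339 ✓



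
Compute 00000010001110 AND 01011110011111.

AND: 1 only when both bits are 1
  00000010001110
& 01011110011111
----------------
  00000010001110
Decimal: 142 & 6047 = 142



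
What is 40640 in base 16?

Using repeated division by 16 (digits 10–15 are A–F):
40640 ÷ 16 = 2540 remainder 0
2540 ÷ 16 = 158 remainder 12 (C)
158 ÷ 16 = 9 remainder 14 (E)
9 ÷ 16 = 0 remainder 9
Reading remainders bottom to top: 9EC0



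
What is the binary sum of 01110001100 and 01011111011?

Add column by column from the right: bit + bit + carry-in; write the sum mod 2, carry 1 when the sum is 2 or 3.
carry:  11111110000
        01110001100
+       01011111011
-------------------
       011010000111
(the carry out of the leftmost column, 0, becomes the leading bit)
Decimal check:
  01110001100 = 512 + 256 + 128 + 8 + 4 = 908
  01011111011 = 512 + 128 + 64 + 32 + 16 + 8 + 2 + 1 = 763
  908 + 763 = 1671, and 011010000111 = 1024 + 512 + 128 + 4 + 2 + 1 = 1671 ✓



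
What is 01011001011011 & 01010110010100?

AND: 1 only when both bits are 1
  01011001011011
& 01010110010100
----------------
  01010000010000
Decimal: 5723 & 5524 = 5136



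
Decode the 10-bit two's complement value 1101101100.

Binary: 1101101100
Sign bit: 1 (negative)
Invert: 0010010011
Add 1:  0010010100
Magnitude: 0010010100 = 128 + 16 + 4 = 148
Value: -148



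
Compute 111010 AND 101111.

AND: 1 only when both bits are 1
  111010
& 101111
--------
  101010
Decimal: 58 & 47 = 42



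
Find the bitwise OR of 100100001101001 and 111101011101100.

OR: 1 when either bit is 1
  100100001101001
| 111101011101100
-----------------
  111101011101101
Decimal: 18537 | 31468 = 31469



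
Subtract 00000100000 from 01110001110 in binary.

Method 1 - Direct subtraction (column by column from the right: bit − bit − borrow-in; if negative, add 2 and borrow 1 from the next column):
borrow: 00011000000
        01110001110
-       00000100000
-------------------
        01101101110

Method 2 - Add two's complement:
Two's complement of 00000100000: invert → 11111011111, add 1 → 11111100000
  01110001110
+ 11111100000
-------------
 101101101110  (end carry out of the top bit = 1)
Discarding the end carry: 01101101110
Decimal check:
  01110001110 = 512 + 256 + 128 + 8 + 4 + 2 = 910
  00000100000 = 32
  910 - 32 = 878, and 01101101110 = 512 + 256 + 64 + 32 + 8 + 4 + 2 = 878 ✓



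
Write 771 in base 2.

Using repeated division by 2:
771 ÷ 2 = 385 remainder 1
385 ÷ 2 = 192 remainder 1
192 ÷ 2 = 96 remainder 0
96 ÷ 2 = 48 remainder 0
48 ÷ 2 = 24 remainder 0
24 ÷ 2 = 12 remainder 0
12 ÷ 2 = 6 remainder 0
6 ÷ 2 = 3 remainder 0
3 ÷ 2 = 1 remainder 1
1 ÷ 2 = 0 remainder 1
Reading remainders bottom to top: 1100000011



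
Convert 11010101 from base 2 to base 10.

Sum of powers of 2 for each 1-bit:
2^0 + 2^2 + 2^4 + 2^6 + 2^7
= 1 + 4 + 16 + 64 + 128
= 213



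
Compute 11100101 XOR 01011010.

XOR: 1 when bits differ
  11100101
^ 01011010
----------
  10111111
Decimal: 229 ^ 90 = 191



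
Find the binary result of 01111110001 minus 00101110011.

Method 1 - Direct subtraction (column by column from the right: bit − bit − borrow-in; if negative, add 2 and borrow 1 from the next column):
borrow: 00011111100
        01111110001
-       00101110011
-------------------
        01001111110

Method 2 - Add two's complement:
Two's complement of 00101110011: invert → 11010001100, add 1 → 11010001101
  01111110001
+ 11010001101
-------------
 101001111110  (end carry out of the top bit = 1)
Discarding the end carry: 01001111110
Decimal check:
  01111110001 = 512 + 256 + 128 + 64 + 32 + 16 + 1 = 1009
  00101110011 = 256 + 64 + 32 + 16 + 2 + 1 = 371
  1009 - 371 = 638, and 01001111110 = 512 + 64 + 32 + 16 + 8 + 4 + 2 = 638 ✓



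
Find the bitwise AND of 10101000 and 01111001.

AND: 1 only when both bits are 1
  10101000
& 01111001
----------
  00101000
Decimal: 168 & 121 = 40



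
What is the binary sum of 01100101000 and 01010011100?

Add column by column from the right: bit + bit + carry-in; write the sum mod 2, carry 1 when the sum is 2 or 3.
carry:  10001110000
        01100101000
+       01010011100
-------------------
       010111000100
(the carry out of the leftmost column, 0, becomes the leading bit)
Decimal check:
  01100101000 = 512 + 256 + 32 + 8 = 808
  01010011100 = 512 + 128 + 16 + 8 + 4 = 668
  808 + 668 = 1476, and 010111000100 = 1024 + 256 + 128 + 64 + 4 = 1476 ✓



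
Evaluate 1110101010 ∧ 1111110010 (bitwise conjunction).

AND: 1 only when both bits are 1
  1110101010
& 1111110010
------------
  1110100010
Decimal: 938 & 1010 = 930



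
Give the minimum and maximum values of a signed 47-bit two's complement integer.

For 47-bit two's complement:
Minimum: -2^46 = -70368744177664
Maximum: 2^46 - 1 = 70368744177663



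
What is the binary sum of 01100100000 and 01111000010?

Add column by column from the right: bit + bit + carry-in; write the sum mod 2, carry 1 when the sum is 2 or 3.
carry:  11000000000
        01100100000
+       01111000010
-------------------
       011011100010
(the carry out of the leftmost column, 0, becomes the leading bit)
Decimal check:
  01100100000 = 512 + 256 + 32 = 800
  01111000010 = 512 + 256 + 128 + 64 + 2 = 962
  800 + 962 = 1762, and 011011100010 = 1024 + 512 + 128 + 64 + 32 + 2 = 1762 ✓



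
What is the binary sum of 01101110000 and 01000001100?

Add column by column from the right: bit + bit + carry-in; write the sum mod 2, carry 1 when the sum is 2 or 3.
carry:  10000000000
        01101110000
+       01000001100
-------------------
       010101111100
(the carry out of the leftmost column, 0, becomes the leading bit)
Decimal check:
  01101110000 = 512 + 256 + 64 + 32 + 16 = 880
  01000001100 = 512 + 8 + 4 = 524
  880 + 524 = 1404, and 010101111100 = 1024 + 256 + 64 + 32 + 16 + 8 + 4 = 1404 ✓



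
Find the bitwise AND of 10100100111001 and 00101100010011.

AND: 1 only when both bits are 1
  10100100111001
& 00101100010011
----------------
  00100100010001
Decimal: 10553 & 2835 = 2321



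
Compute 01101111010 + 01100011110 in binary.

Add column by column from the right: bit + bit + carry-in; write the sum mod 2, carry 1 when the sum is 2 or 3.
carry:  11011111100
        01101111010
+       01100011110
-------------------
       011010011000
(the carry out of the leftmost column, 0, becomes the leading bit)
Decimal check:
  01101111010 = 512 + 256 + 64 + 32 + 16 + 8 + 2 = 890
  01100011110 = 512 + 256 + 16 + 8 + 4 + 2 = 798
  890 + 798 = 1688, and 011010011000 = 1024 + 512 + 128 + 16 + 8 = 1688 ✓



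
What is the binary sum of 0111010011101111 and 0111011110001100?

Add column by column from the right: bit + bit + carry-in; write the sum mod 2, carry 1 when the sum is 2 or 3.
carry:  1110111100011000
        0111010011101111
+       0111011110001100
------------------------
       01110110001111011
(the carry out of the leftmost column, 0, becomes the leading bit)
Decimal check:
  0111010011101111 = 16384 + 8192 + 4096 + 1024 + 128 + 64 + 32 + 8 + 4 + 2 + 1 = 29935
  0111011110001100 = 16384 + 8192 + 4096 + 1024 + 512 + 256 + 128 + 8 + 4 = 30604
  29935 + 30604 = 60539, and 01110110001111011 = 32768 + 16384 + 8192 + 2048 + 1024 + 64 + 32 + 16 + 8 + 2 + 1 = 60539 ✓



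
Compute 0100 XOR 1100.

XOR: 1 when bits differ
  0100
^ 1100
------
  1000
Decimal: 4 ^ 12 = 8



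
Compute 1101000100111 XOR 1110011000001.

XOR: 1 when bits differ
  1101000100111
^ 1110011000001
---------------
  0011011100110
Decimal: 6695 ^ 7361 = 1766



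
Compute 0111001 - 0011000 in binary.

Method 1 - Direct subtraction (column by column from the right: bit − bit − borrow-in; if negative, add 2 and borrow 1 from the next column):
borrow: 0000000
        0111001
-       0011000
---------------
        0100001

Method 2 - Add two's complement:
Two's complement of 0011000: invert → 1100111, add 1 → 1101000
  0111001
+ 1101000
---------
 10100001  (end carry out of the top bit = 1)
Discarding the end carry: 0100001
Decimal check:
  0111001 = 32 + 16 + 8 + 1 = 57
  0011000 = 16 + 8 = 24
  57 - 24 = 33, and 0100001 = 32 + 1 = 33 ✓



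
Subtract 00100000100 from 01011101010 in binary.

Method 1 - Direct subtraction (column by column from the right: bit − bit − borrow-in; if negative, add 2 and borrow 1 from the next column):
borrow: 01000001000
        01011101010
-       00100000100
-------------------
        00111100110

Method 2 - Add two's complement:
Two's complement of 00100000100: invert → 11011111011, add 1 → 11011111100
  01011101010
+ 11011111100
-------------
 100111100110  (end carry out of the top bit = 1)
Discarding the end carry: 00111100110
Decimal check:
  01011101010 = 512 + 128 + 64 + 32 + 8 + 2 = 746
  00100000100 = 256 + 4 = 260
  746 - 260 = 486, and 00111100110 = 256 + 128 + 64 + 32 + 4 + 2 = 486 ✓

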